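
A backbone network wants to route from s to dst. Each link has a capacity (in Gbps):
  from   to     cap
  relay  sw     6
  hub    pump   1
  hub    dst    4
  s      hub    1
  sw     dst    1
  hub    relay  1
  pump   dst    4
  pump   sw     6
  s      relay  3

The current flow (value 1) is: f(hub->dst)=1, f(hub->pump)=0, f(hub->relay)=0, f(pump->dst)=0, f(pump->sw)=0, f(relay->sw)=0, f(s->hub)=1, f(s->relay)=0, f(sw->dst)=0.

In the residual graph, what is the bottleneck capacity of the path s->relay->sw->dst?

Residual capacities along the path: s->relay: 3, relay->sw: 6, sw->dst: 1.
Minimum is 1.

1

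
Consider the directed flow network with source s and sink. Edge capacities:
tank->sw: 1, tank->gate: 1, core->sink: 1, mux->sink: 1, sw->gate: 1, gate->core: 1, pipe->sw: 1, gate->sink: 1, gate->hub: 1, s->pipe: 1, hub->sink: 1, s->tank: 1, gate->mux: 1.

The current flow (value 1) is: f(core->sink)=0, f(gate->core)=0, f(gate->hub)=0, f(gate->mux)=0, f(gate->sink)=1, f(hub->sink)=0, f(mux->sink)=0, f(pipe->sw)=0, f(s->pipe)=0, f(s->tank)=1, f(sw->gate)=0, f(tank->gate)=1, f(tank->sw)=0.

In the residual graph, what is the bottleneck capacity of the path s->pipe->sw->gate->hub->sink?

1

Residual capacities along the path: s->pipe: 1, pipe->sw: 1, sw->gate: 1, gate->hub: 1, hub->sink: 1.
Minimum is 1.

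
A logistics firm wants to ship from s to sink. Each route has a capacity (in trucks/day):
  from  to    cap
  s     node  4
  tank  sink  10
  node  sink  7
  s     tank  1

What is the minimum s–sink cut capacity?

Max flow = 5 (via 2 augmenting paths).
In the residual at optimum, the set reachable from s is {s}.
Cut edges: s→tank (cap 1), s→node (cap 4). Sum = 5.

5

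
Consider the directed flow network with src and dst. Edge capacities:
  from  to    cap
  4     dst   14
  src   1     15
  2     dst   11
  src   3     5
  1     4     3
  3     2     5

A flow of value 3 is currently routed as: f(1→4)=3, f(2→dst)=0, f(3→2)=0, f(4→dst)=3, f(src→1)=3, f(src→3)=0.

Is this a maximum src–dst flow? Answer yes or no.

No

Residual path src→3→2→dst has bottleneck 5 > 0.
Pushing 5 along it raises the flow to 8, so the given flow is not maximum.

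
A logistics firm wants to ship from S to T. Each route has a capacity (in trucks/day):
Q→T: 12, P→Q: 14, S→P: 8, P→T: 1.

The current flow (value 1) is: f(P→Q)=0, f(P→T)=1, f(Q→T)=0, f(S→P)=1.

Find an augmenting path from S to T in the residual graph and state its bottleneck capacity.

S→P→Q→T, bottleneck 7

Residual along S→P→Q→T: S→P: 7, P→Q: 14, Q→T: 12.
Bottleneck = min = 7.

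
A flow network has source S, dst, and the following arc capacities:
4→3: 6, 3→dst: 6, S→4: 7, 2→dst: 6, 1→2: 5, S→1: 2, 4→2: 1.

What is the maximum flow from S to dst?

Augment S→1→2→dst: bottleneck 2. Total 2.
Augment S→4→2→dst: bottleneck 1. Total 3.
Augment S→4→3→dst: bottleneck 6. Total 9.
No augmenting path remains in the residual graph.

9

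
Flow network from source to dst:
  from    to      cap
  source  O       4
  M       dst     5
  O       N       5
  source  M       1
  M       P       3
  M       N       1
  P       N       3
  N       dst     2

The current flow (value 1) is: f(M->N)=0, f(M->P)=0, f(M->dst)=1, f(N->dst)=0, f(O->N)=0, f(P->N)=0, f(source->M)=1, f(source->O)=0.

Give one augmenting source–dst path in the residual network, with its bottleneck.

source->O->N->dst, bottleneck 2

Residual along source->O->N->dst: source->O: 4, O->N: 5, N->dst: 2.
Bottleneck = min = 2.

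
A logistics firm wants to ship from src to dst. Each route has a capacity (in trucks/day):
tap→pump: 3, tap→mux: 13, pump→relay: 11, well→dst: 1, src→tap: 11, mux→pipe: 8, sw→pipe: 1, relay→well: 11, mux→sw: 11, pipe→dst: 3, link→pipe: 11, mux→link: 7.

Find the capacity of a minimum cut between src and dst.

4

Max flow = 4 (via 2 augmenting paths).
In the residual at optimum, the set reachable from src is {link, mux, pipe, pump, relay, src, sw, tap, well}.
Cut edges: well→dst (cap 1), pipe→dst (cap 3). Sum = 4.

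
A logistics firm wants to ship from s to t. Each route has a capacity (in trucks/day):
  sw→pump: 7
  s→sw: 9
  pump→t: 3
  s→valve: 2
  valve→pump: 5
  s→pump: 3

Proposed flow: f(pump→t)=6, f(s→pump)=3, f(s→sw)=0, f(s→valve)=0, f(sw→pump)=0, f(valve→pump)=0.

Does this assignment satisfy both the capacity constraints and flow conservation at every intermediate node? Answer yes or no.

No

Capacity violated on pump→t: flow 6 > capacity 3.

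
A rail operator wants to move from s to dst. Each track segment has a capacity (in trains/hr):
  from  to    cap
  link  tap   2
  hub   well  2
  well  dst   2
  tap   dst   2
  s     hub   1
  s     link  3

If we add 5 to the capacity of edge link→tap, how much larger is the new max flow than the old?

0

Original max flow = 3.
Even with extra capacity on link→tap, another cut of capacity 3 remains binding.
New max flow = 3. Increase = 0.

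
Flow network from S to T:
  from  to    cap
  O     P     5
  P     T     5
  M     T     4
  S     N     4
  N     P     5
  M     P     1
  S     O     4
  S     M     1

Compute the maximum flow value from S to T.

6

Augment S->M->T: bottleneck 1. Total 1.
Augment S->N->P->T: bottleneck 4. Total 5.
Augment S->O->P->T: bottleneck 1. Total 6.
No augmenting path remains in the residual graph.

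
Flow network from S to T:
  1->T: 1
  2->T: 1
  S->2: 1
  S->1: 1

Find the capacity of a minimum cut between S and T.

Max flow = 2 (via 2 augmenting paths).
In the residual at optimum, the set reachable from S is {S}.
Cut edges: S->2 (cap 1), S->1 (cap 1). Sum = 2.

2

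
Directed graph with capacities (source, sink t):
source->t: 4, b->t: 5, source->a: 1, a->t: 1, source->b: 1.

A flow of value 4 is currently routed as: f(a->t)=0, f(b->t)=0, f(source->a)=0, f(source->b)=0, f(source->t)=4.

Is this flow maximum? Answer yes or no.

Residual path source->b->t has bottleneck 1 > 0.
Pushing 1 along it raises the flow to 5, so the given flow is not maximum.

No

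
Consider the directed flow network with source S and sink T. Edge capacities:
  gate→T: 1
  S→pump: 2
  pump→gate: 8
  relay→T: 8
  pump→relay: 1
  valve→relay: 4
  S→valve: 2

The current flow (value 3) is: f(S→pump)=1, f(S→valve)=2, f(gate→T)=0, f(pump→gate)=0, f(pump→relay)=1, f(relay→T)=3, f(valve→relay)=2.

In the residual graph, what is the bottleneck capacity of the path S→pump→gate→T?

1

Residual capacities along the path: S→pump: 1, pump→gate: 8, gate→T: 1.
Minimum is 1.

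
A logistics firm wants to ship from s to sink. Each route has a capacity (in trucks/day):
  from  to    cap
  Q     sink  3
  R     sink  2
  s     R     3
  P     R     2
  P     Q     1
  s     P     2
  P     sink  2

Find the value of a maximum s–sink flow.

Augment s→P→sink: bottleneck 2. Total 2.
Augment s→R→sink: bottleneck 2. Total 4.
No augmenting path remains in the residual graph.

4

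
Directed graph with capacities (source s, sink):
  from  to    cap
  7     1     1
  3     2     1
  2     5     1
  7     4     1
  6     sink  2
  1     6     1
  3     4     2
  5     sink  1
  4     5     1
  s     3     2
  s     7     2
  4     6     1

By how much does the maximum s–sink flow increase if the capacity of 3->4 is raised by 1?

0

Original max flow = 3.
Edge 3->4 does not cross the min cut (source side {2, 3, 4, 5, 7, s}), so extra capacity there cannot help.
New max flow = 3. Increase = 0.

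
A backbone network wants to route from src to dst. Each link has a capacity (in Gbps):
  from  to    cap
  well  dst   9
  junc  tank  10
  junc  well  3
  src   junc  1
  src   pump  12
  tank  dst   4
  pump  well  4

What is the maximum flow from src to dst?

Augment src→pump→well→dst: bottleneck 4. Total 4.
Augment src→junc→well→dst: bottleneck 1. Total 5.
No augmenting path remains in the residual graph.

5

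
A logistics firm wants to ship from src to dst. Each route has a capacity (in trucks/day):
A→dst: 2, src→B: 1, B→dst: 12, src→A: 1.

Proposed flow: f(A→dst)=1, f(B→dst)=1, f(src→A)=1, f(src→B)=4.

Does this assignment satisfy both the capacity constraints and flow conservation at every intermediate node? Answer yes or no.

No

Capacity violated on src→B: flow 4 > capacity 1.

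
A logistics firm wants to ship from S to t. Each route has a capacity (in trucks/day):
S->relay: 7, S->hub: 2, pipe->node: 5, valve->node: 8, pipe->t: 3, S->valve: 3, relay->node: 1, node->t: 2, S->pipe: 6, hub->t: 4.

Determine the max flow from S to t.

7

Augment S->pipe->t: bottleneck 3. Total 3.
Augment S->hub->t: bottleneck 2. Total 5.
Augment S->valve->node->t: bottleneck 2. Total 7.
No augmenting path remains in the residual graph.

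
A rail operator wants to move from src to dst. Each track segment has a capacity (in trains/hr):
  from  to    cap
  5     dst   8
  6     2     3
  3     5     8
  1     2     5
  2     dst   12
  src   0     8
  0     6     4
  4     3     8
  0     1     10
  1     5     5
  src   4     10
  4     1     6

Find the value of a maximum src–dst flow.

Augment src->0->6->2->dst: bottleneck 3. Total 3.
Augment src->0->1->2->dst: bottleneck 5. Total 8.
Augment src->4->1->5->dst: bottleneck 5. Total 13.
Augment src->4->3->5->dst: bottleneck 3. Total 16.
No augmenting path remains in the residual graph.

16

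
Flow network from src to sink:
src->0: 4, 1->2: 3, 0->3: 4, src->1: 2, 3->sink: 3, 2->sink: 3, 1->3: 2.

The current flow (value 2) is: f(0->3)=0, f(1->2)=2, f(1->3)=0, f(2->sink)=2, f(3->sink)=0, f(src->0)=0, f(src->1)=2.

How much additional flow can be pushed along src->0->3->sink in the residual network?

Residual capacities along the path: src->0: 4, 0->3: 4, 3->sink: 3.
Minimum is 3.

3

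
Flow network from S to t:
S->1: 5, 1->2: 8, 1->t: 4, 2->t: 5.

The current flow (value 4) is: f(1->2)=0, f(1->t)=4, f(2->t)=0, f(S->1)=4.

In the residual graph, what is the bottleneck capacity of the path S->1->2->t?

Residual capacities along the path: S->1: 1, 1->2: 8, 2->t: 5.
Minimum is 1.

1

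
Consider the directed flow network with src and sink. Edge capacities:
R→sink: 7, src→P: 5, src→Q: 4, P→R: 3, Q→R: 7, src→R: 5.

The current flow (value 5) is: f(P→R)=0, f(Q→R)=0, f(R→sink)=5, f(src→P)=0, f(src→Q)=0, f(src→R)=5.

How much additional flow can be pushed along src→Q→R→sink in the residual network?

Residual capacities along the path: src→Q: 4, Q→R: 7, R→sink: 2.
Minimum is 2.

2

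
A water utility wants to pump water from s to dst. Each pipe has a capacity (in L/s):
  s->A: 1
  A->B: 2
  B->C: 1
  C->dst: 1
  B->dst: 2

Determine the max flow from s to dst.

Augment s->A->B->dst: bottleneck 1. Total 1.
No augmenting path remains in the residual graph.

1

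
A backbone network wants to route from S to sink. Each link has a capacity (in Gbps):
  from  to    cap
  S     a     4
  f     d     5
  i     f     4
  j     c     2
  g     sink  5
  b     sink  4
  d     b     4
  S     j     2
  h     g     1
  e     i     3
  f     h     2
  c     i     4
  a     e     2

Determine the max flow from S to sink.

Augment S→j→c→i→f→h→g→sink: bottleneck 1. Total 1.
Augment S→j→c→i→f→d→b→sink: bottleneck 1. Total 2.
Augment S→a→e→i→f→d→b→sink: bottleneck 2. Total 4.
No augmenting path remains in the residual graph.

4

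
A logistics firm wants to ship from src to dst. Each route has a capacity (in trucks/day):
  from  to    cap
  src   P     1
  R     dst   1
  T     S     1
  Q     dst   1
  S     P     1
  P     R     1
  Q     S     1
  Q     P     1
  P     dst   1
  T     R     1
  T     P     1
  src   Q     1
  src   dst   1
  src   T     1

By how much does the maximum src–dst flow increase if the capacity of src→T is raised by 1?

Original max flow = 4.
Even with extra capacity on src→T, another cut of capacity 4 remains binding.
New max flow = 4. Increase = 0.

0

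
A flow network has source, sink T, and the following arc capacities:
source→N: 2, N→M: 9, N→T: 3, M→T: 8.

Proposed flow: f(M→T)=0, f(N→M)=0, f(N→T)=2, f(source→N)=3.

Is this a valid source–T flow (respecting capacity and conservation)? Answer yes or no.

Capacity violated on source→N: flow 3 > capacity 2.

No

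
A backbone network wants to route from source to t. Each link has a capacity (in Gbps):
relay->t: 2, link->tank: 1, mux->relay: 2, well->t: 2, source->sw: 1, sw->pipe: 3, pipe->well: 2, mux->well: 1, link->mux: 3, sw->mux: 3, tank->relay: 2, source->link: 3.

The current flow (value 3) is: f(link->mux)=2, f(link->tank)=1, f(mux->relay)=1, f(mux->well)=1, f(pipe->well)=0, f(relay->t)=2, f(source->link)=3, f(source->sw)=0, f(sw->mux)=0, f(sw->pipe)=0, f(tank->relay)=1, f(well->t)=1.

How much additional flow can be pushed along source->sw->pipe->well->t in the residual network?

Residual capacities along the path: source->sw: 1, sw->pipe: 3, pipe->well: 2, well->t: 1.
Minimum is 1.

1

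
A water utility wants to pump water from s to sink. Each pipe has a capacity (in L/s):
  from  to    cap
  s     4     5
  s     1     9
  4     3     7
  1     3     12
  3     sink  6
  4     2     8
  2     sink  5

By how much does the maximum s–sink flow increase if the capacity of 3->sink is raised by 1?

1

Original max flow = 11.
After raising cap(3->sink), augmenting paths through that edge carry 1 more unit.
New max flow = 12. Increase = 1.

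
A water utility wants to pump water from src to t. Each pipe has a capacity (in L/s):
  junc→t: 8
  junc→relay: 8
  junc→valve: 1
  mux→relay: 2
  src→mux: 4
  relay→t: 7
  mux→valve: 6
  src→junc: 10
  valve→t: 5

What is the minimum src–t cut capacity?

14

Max flow = 14 (via 4 augmenting paths).
In the residual at optimum, the set reachable from src is {src}.
Cut edges: src→mux (cap 4), src→junc (cap 10). Sum = 14.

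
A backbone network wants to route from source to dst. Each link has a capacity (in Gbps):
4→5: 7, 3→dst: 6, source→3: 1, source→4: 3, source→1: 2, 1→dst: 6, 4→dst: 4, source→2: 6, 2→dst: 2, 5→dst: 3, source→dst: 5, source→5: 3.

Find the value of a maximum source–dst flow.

Augment source→dst: bottleneck 5. Total 5.
Augment source→4→dst: bottleneck 3. Total 8.
Augment source→1→dst: bottleneck 2. Total 10.
Augment source→3→dst: bottleneck 1. Total 11.
Augment source→2→dst: bottleneck 2. Total 13.
Augment source→5→dst: bottleneck 3. Total 16.
No augmenting path remains in the residual graph.

16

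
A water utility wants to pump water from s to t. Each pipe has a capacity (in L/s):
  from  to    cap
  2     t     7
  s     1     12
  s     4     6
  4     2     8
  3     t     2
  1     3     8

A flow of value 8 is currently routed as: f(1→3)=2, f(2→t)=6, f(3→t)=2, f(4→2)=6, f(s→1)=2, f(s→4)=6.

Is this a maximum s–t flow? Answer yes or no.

Yes

Residual reachable from s: {1, 3, s}; t is not reachable.
Saturated cut: s→4, 3→t with total capacity 8 = current flow value. Flow is maximum.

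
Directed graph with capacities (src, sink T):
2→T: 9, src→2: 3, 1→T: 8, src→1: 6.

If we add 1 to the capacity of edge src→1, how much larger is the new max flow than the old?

Original max flow = 9.
After raising cap(src→1), augmenting paths through that edge carry 1 more unit.
New max flow = 10. Increase = 1.

1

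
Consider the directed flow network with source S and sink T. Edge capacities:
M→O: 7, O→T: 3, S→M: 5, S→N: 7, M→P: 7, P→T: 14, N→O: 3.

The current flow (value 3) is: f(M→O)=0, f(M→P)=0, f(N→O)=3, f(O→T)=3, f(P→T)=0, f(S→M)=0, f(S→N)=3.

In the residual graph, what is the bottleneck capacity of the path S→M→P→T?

Residual capacities along the path: S→M: 5, M→P: 7, P→T: 14.
Minimum is 5.

5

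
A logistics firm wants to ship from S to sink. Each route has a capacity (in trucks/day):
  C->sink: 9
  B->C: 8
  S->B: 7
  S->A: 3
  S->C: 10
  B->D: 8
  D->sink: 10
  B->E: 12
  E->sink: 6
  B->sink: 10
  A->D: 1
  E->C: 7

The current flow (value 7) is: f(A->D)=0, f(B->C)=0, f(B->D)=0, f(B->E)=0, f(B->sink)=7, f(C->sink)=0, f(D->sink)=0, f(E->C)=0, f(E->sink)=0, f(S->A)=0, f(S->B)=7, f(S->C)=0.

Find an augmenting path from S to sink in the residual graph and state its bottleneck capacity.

Residual along S->C->sink: S->C: 10, C->sink: 9.
Bottleneck = min = 9.

S->C->sink, bottleneck 9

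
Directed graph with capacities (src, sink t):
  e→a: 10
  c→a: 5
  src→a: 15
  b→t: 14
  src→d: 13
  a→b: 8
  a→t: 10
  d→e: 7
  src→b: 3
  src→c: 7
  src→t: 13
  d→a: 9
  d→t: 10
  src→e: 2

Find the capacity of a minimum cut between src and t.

44

Max flow = 44 (via 6 augmenting paths).
In the residual at optimum, the set reachable from src is {a, c, d, e, src}.
Cut edges: src→b (cap 3), src→t (cap 13), d→t (cap 10), a→b (cap 8), a→t (cap 10). Sum = 44.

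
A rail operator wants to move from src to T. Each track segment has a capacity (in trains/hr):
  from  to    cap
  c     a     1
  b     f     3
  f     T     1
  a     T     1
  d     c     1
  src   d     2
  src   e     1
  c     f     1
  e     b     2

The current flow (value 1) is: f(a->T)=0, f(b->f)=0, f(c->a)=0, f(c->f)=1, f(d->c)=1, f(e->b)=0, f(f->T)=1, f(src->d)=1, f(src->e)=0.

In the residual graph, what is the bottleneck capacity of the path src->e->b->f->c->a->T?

1

Residual capacities along the path: src->e: 1, e->b: 2, b->f: 3, f->c: 1, c->a: 1, a->T: 1.
Minimum is 1.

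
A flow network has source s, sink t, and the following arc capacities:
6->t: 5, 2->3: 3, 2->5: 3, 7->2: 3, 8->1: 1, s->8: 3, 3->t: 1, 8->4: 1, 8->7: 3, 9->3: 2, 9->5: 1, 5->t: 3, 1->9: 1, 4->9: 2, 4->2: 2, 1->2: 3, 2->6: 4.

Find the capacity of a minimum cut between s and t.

3

Max flow = 3 (via 2 augmenting paths).
In the residual at optimum, the set reachable from s is {s}.
Cut edges: s->8 (cap 3). Sum = 3.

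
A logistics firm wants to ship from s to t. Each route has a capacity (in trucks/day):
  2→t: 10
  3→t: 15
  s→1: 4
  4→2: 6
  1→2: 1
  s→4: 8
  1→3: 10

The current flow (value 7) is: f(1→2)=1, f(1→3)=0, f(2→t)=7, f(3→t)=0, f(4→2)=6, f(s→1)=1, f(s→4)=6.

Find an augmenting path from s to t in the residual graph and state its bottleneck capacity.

Residual along s→1→3→t: s→1: 3, 1→3: 10, 3→t: 15.
Bottleneck = min = 3.

s→1→3→t, bottleneck 3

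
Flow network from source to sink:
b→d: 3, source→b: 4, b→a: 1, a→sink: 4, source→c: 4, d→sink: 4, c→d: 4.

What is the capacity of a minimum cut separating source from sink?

5

Max flow = 5 (via 2 augmenting paths).
In the residual at optimum, the set reachable from source is {b, c, d, source}.
Cut edges: b→a (cap 1), d→sink (cap 4). Sum = 5.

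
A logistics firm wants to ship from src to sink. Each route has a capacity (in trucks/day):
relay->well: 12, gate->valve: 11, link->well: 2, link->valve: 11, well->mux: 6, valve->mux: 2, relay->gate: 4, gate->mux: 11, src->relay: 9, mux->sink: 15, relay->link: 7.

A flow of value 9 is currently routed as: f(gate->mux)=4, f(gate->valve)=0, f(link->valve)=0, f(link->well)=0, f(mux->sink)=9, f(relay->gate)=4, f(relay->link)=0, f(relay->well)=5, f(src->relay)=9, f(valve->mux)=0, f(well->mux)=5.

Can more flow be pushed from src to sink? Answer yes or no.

Residual reachable from src: {src}; sink is not reachable.
Saturated cut: src->relay with total capacity 9 = current flow value. Flow is maximum.

No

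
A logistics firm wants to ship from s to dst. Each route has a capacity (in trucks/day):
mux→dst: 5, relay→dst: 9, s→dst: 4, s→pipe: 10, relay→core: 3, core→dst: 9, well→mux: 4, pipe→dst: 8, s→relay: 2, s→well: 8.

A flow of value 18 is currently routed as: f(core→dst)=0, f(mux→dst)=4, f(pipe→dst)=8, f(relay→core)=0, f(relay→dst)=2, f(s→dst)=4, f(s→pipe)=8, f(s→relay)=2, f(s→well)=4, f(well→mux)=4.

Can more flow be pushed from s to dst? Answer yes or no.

No

Residual reachable from s: {pipe, s, well}; dst is not reachable.
Saturated cut: s→relay, s→dst, pipe→dst, well→mux with total capacity 18 = current flow value. Flow is maximum.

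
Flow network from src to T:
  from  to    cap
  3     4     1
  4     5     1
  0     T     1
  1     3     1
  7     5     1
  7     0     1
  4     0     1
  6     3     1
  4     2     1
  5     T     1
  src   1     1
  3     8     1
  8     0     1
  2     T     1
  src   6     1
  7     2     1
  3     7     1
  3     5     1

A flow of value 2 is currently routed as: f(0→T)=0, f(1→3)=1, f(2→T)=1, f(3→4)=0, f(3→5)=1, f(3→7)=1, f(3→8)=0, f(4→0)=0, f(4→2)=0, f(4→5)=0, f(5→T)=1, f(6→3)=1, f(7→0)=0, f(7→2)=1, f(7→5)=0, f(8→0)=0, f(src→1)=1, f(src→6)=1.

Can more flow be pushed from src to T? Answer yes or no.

No

Residual reachable from src: {src}; T is not reachable.
Saturated cut: src→1, src→6 with total capacity 2 = current flow value. Flow is maximum.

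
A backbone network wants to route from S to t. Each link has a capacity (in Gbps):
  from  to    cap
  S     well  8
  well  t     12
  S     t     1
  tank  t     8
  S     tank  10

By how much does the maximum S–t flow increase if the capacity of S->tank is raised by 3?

0

Original max flow = 17.
Edge S->tank does not cross the min cut (source side {S, tank}), so extra capacity there cannot help.
New max flow = 17. Increase = 0.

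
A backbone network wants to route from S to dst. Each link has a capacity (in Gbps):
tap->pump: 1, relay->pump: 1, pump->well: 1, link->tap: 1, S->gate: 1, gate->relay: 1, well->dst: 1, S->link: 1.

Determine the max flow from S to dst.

1

Augment S->gate->relay->pump->well->dst: bottleneck 1. Total 1.
No augmenting path remains in the residual graph.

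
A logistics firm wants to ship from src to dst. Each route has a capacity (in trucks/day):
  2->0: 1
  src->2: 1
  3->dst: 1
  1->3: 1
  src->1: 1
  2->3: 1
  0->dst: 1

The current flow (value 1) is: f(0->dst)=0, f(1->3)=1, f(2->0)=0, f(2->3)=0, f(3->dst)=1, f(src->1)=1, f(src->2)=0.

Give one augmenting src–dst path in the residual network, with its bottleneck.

src->2->0->dst, bottleneck 1

Residual along src->2->0->dst: src->2: 1, 2->0: 1, 0->dst: 1.
Bottleneck = min = 1.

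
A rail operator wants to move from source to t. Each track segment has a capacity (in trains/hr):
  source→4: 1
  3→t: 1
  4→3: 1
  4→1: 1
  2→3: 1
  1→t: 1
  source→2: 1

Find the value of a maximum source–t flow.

2

Augment source→2→3→t: bottleneck 1. Total 1.
Augment source→4→1→t: bottleneck 1. Total 2.
No augmenting path remains in the residual graph.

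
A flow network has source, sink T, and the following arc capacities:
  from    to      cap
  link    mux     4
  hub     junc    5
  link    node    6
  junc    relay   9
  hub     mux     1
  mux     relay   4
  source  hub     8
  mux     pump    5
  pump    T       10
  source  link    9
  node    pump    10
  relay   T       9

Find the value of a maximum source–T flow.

Augment source->link->node->pump->T: bottleneck 6. Total 6.
Augment source->link->mux->pump->T: bottleneck 3. Total 9.
Augment source->hub->mux->pump->T: bottleneck 1. Total 10.
Augment source->hub->junc->relay->T: bottleneck 5. Total 15.
No augmenting path remains in the residual graph.

15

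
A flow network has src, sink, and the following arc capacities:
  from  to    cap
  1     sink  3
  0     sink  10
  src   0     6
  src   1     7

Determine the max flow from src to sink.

9

Augment src→1→sink: bottleneck 3. Total 3.
Augment src→0→sink: bottleneck 6. Total 9.
No augmenting path remains in the residual graph.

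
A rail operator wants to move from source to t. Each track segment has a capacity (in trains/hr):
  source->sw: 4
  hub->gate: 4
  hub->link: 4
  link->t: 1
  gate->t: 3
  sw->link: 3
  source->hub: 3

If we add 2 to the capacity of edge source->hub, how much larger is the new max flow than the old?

0

Original max flow = 4.
Even with extra capacity on source->hub, another cut of capacity 4 remains binding.
New max flow = 4. Increase = 0.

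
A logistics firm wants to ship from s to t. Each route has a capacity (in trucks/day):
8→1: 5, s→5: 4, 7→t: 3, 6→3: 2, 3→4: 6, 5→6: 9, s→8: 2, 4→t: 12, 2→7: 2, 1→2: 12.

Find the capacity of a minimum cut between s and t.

Max flow = 4 (via 2 augmenting paths).
In the residual at optimum, the set reachable from s is {5, 6, s}.
Cut edges: 6→3 (cap 2), s→8 (cap 2). Sum = 4.

4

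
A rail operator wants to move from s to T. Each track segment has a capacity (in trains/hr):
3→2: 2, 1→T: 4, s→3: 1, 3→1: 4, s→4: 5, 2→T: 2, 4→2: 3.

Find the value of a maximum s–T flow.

Augment s→4→2→T: bottleneck 2. Total 2.
Augment s→3→1→T: bottleneck 1. Total 3.
No augmenting path remains in the residual graph.

3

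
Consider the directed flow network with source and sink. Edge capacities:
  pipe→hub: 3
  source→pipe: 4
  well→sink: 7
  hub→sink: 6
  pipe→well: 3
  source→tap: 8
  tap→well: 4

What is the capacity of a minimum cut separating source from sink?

8

Max flow = 8 (via 3 augmenting paths).
In the residual at optimum, the set reachable from source is {source, tap}.
Cut edges: source→pipe (cap 4), tap→well (cap 4). Sum = 8.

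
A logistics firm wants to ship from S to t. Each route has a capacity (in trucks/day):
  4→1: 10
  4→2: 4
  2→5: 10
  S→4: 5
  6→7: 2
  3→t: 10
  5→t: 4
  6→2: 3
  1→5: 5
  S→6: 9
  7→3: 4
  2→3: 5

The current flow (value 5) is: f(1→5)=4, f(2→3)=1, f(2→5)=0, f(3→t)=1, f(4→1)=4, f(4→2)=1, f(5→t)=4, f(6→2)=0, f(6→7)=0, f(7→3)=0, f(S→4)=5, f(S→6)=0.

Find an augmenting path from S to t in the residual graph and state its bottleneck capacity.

S→6→2→3→t, bottleneck 3

Residual along S→6→2→3→t: S→6: 9, 6→2: 3, 2→3: 4, 3→t: 9.
Bottleneck = min = 3.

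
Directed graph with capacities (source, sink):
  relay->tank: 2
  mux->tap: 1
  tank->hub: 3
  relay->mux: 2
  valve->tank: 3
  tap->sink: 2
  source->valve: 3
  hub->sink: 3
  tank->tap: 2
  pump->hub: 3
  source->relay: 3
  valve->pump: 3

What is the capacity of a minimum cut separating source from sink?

Max flow = 5 (via 2 augmenting paths).
In the residual at optimum, the set reachable from source is {hub, mux, pump, relay, source, tank, tap, valve}.
Cut edges: hub->sink (cap 3), tap->sink (cap 2). Sum = 5.

5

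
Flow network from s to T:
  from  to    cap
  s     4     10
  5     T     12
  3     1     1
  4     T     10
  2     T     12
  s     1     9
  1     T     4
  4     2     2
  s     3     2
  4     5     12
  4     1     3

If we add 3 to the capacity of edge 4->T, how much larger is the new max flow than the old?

0

Original max flow = 14.
Edge 4->T does not cross the min cut (source side {1, 3, s}), so extra capacity there cannot help.
New max flow = 14. Increase = 0.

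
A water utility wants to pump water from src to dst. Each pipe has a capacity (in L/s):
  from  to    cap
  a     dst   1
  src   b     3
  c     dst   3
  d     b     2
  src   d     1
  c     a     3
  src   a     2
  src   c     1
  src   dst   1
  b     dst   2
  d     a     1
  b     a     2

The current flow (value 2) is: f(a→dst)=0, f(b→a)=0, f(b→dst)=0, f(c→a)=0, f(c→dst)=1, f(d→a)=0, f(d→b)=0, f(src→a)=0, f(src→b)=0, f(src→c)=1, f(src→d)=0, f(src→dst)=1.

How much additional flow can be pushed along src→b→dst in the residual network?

Residual capacities along the path: src→b: 3, b→dst: 2.
Minimum is 2.

2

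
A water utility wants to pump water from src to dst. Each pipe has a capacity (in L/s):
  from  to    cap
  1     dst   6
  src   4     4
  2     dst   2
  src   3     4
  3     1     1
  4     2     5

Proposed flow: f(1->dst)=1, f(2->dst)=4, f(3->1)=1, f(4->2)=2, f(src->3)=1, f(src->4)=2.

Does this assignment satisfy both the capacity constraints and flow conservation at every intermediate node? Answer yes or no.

No

Capacity violated on 2->dst: flow 4 > capacity 2.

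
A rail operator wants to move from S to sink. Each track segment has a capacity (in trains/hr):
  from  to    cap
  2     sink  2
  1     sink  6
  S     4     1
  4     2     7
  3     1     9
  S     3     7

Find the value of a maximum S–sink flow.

7

Augment S->3->1->sink: bottleneck 6. Total 6.
Augment S->4->2->sink: bottleneck 1. Total 7.
No augmenting path remains in the residual graph.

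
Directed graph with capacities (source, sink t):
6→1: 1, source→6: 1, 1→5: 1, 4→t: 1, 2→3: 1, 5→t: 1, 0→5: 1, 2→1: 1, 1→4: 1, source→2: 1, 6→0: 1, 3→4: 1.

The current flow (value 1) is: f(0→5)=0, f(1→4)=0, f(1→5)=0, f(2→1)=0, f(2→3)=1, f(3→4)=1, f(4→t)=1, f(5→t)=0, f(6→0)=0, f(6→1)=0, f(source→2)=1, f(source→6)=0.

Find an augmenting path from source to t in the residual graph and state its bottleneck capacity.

Residual along source→6→1→5→t: source→6: 1, 6→1: 1, 1→5: 1, 5→t: 1.
Bottleneck = min = 1.

source→6→1→5→t, bottleneck 1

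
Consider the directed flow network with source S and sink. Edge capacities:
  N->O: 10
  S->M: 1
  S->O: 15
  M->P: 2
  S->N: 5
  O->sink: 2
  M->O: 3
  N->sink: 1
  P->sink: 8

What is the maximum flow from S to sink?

4

Augment S->N->sink: bottleneck 1. Total 1.
Augment S->O->sink: bottleneck 2. Total 3.
Augment S->M->P->sink: bottleneck 1. Total 4.
No augmenting path remains in the residual graph.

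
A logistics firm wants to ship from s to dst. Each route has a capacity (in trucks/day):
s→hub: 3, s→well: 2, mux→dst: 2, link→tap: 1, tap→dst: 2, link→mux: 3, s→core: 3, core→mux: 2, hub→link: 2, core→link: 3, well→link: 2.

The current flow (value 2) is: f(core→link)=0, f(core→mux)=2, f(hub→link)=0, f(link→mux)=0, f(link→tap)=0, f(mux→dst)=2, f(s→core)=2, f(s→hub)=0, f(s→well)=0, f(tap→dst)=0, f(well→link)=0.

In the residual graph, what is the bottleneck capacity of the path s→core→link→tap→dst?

1

Residual capacities along the path: s→core: 1, core→link: 3, link→tap: 1, tap→dst: 2.
Minimum is 1.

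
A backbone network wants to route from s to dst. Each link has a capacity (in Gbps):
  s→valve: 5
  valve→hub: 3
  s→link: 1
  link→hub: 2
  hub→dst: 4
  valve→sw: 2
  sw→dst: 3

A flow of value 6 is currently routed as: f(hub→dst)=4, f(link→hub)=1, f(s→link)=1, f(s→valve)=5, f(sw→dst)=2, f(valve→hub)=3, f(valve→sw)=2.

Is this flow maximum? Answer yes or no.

Residual reachable from s: {s}; dst is not reachable.
Saturated cut: s→link, s→valve with total capacity 6 = current flow value. Flow is maximum.

Yes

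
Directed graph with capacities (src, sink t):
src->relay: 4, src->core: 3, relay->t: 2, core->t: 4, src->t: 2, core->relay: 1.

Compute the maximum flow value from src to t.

Augment src->t: bottleneck 2. Total 2.
Augment src->core->t: bottleneck 3. Total 5.
Augment src->relay->t: bottleneck 2. Total 7.
No augmenting path remains in the residual graph.

7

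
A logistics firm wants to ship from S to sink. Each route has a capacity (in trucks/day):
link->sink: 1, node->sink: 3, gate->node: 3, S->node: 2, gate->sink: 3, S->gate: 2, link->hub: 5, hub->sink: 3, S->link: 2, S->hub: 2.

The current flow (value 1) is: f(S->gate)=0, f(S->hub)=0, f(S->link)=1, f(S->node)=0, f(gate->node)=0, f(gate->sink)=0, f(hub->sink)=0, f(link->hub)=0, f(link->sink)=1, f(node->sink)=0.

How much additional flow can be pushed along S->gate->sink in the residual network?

2

Residual capacities along the path: S->gate: 2, gate->sink: 3.
Minimum is 2.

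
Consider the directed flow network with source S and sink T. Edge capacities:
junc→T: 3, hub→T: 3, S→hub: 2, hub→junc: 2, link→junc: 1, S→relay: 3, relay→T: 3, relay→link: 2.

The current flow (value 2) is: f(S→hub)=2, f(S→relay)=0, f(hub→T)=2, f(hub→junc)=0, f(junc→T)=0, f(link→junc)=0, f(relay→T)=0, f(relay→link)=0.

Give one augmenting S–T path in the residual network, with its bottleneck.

Residual along S→relay→T: S→relay: 3, relay→T: 3.
Bottleneck = min = 3.

S→relay→T, bottleneck 3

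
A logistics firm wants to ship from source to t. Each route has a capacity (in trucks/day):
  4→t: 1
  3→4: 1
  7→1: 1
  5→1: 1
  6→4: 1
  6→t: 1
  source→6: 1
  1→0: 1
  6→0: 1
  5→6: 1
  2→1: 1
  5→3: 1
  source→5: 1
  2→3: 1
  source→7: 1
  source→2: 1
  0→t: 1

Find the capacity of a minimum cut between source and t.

Max flow = 3 (via 3 augmenting paths).
In the residual at optimum, the set reachable from source is {0, 1, 2, 3, 4, 5, 6, 7, source}.
Cut edges: 6→t (cap 1), 0→t (cap 1), 4→t (cap 1). Sum = 3.

3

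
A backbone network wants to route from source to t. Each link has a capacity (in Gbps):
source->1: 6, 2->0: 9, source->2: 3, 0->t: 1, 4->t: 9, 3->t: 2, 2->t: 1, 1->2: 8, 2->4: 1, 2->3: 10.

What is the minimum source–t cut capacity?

5

Max flow = 5 (via 4 augmenting paths).
In the residual at optimum, the set reachable from source is {0, 1, 2, 3, source}.
Cut edges: 2->4 (cap 1), 2->t (cap 1), 0->t (cap 1), 3->t (cap 2). Sum = 5.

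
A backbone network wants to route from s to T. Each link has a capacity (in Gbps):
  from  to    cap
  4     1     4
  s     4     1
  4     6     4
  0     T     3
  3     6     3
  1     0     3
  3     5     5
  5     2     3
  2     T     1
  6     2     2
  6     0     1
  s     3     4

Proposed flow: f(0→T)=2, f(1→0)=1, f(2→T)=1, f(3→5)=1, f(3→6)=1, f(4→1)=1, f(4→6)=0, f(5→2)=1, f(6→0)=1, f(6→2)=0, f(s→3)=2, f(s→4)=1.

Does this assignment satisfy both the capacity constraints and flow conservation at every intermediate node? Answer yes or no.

Yes

Every edge has 0 ≤ f(e) ≤ cap(e).
At each intermediate node, inflow equals outflow.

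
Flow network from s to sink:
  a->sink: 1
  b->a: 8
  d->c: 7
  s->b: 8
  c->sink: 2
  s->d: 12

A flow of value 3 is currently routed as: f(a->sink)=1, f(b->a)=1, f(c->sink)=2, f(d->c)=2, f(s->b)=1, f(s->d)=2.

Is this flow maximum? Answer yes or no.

Yes

Residual reachable from s: {a, b, c, d, s}; sink is not reachable.
Saturated cut: c->sink, a->sink with total capacity 3 = current flow value. Flow is maximum.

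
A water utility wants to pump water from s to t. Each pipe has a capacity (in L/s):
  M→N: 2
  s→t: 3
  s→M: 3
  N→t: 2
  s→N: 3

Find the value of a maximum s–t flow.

5

Augment s→t: bottleneck 3. Total 3.
Augment s→N→t: bottleneck 2. Total 5.
No augmenting path remains in the residual graph.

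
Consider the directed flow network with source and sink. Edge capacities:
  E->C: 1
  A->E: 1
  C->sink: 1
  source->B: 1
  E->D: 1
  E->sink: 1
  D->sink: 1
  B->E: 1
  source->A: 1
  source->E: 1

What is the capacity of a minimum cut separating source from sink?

3

Max flow = 3 (via 3 augmenting paths).
In the residual at optimum, the set reachable from source is {source}.
Cut edges: source->A (cap 1), source->B (cap 1), source->E (cap 1). Sum = 3.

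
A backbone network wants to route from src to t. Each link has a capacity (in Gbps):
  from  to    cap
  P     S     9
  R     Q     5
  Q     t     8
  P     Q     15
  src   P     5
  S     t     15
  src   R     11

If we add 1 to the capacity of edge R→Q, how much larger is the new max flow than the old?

Original max flow = 10.
After raising cap(R→Q), augmenting paths through that edge carry 1 more unit.
New max flow = 11. Increase = 1.

1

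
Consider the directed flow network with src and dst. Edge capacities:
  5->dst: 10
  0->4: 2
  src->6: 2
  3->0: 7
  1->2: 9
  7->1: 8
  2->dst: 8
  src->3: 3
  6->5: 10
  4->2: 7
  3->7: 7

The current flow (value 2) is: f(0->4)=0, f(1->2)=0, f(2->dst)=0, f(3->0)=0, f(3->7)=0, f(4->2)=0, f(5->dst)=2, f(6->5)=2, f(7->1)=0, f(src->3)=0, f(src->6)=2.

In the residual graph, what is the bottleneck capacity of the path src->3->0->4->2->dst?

2

Residual capacities along the path: src->3: 3, 3->0: 7, 0->4: 2, 4->2: 7, 2->dst: 8.
Minimum is 2.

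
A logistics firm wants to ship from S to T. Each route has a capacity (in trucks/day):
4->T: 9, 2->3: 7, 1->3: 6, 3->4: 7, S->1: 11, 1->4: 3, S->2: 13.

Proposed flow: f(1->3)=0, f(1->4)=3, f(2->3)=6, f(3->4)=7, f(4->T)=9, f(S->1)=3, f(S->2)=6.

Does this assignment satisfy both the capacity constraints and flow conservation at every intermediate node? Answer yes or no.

No

Conservation fails at 3: inflow 6 ≠ outflow 7.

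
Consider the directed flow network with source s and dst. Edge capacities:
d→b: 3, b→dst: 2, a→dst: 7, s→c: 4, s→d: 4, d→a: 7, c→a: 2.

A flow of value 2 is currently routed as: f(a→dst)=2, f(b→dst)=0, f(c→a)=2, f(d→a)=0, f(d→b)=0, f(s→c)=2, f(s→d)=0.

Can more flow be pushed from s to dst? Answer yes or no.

Residual path s→d→a→dst has bottleneck 4 > 0.
Pushing 4 along it raises the flow to 6, so the given flow is not maximum.

Yes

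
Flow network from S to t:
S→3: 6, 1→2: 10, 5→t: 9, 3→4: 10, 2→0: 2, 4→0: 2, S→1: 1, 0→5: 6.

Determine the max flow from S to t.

3

Augment S→3→4→0→5→t: bottleneck 2. Total 2.
Augment S→1→2→0→5→t: bottleneck 1. Total 3.
No augmenting path remains in the residual graph.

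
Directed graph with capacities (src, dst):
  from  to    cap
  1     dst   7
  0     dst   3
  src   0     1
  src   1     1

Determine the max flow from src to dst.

2

Augment src->0->dst: bottleneck 1. Total 1.
Augment src->1->dst: bottleneck 1. Total 2.
No augmenting path remains in the residual graph.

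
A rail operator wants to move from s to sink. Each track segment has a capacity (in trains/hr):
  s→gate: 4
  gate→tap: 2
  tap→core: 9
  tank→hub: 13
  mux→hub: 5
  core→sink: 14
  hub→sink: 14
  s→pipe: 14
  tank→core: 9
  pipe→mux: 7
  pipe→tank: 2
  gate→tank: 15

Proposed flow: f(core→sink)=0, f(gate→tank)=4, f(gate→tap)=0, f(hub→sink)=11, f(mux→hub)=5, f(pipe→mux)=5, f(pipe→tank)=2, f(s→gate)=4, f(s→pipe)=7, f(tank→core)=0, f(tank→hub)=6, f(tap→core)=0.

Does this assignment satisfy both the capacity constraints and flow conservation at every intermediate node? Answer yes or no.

Yes

Every edge has 0 ≤ f(e) ≤ cap(e).
At each intermediate node, inflow equals outflow.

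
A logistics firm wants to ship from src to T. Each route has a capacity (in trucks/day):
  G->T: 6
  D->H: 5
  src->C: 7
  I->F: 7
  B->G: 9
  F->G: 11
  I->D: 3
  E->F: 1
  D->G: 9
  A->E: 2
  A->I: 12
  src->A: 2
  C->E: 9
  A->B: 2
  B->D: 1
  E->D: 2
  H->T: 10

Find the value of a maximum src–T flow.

Augment src->A->B->G->T: bottleneck 2. Total 2.
Augment src->C->E->F->G->T: bottleneck 1. Total 3.
Augment src->C->E->D->G->T: bottleneck 2. Total 5.
No augmenting path remains in the residual graph.

5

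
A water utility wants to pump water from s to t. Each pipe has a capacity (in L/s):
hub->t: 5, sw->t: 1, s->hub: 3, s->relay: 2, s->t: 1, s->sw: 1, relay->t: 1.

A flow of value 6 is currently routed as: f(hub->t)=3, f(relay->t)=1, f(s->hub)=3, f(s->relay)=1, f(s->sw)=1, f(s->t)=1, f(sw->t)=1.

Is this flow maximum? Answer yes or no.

Residual reachable from s: {relay, s}; t is not reachable.
Saturated cut: s->sw, s->hub, s->t, relay->t with total capacity 6 = current flow value. Flow is maximum.

Yes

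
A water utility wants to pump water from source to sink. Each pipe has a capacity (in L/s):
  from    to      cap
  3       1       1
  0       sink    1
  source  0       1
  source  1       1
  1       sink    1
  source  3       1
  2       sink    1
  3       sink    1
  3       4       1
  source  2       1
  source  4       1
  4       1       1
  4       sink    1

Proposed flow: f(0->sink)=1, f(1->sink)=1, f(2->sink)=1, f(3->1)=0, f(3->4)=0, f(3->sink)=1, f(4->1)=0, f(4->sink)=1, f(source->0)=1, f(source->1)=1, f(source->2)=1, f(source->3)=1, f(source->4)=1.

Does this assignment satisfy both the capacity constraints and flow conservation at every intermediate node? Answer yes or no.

Every edge has 0 ≤ f(e) ≤ cap(e).
At each intermediate node, inflow equals outflow.

Yes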